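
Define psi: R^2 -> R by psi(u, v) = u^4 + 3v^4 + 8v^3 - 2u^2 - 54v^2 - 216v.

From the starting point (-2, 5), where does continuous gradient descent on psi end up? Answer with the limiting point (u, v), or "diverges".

psi is separable, so gradient descent decouples: u follows -∂psi/∂u, v follows -∂psi/∂v.
∂psi/∂u = 4u(u - 1)(u + 1); at u=-2 this is -24, so u increases.
∂psi/∂v = 12(v - 3)(v + 2)(v + 3); at v=5 this is 1344, so v decreases.
u converges to its nearest critical value -1 (a local min of the u-part); v converges to 3. The iterate converges to (-1, 3).

(-1, 3)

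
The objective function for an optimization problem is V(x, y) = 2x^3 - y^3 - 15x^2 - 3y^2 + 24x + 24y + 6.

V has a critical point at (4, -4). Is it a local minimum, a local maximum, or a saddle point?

The mixed partial ∂²V/∂x∂y is 0, so the Hessian at any point is diag(V_xx, V_yy) = diag(6(2x - 5), -6(y + 1)).
At (4, -4): H = diag(18, 18).
Both eigenvalues are positive, so H is positive definite: a local minimum.

local minimum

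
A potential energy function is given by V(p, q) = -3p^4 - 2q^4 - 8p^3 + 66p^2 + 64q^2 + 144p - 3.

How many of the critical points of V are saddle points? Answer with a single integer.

V separates as a function of p plus a function of q, so ∇V=0 decouples.
∂V/∂p = -12(p - 3)(p + 1)(p + 4) = 0 at p ∈ {-4, -1, 3}; ∂V/∂q = -8q(q - 4)(q + 4) = 0 at q ∈ {-4, 0, 4}.
The Hessian is diagonal: diag(V_pp, V_qq). Second derivatives: V_pp(-4)=-252, V_pp(-1)=144, V_pp(3)=-336; V_qq(-4)=-256, V_qq(0)=128, V_qq(4)=-256.
Saddle points occur where the two diagonal entries have opposite signs: (-4, 0), (-1, -4), (-1, 4), (3, 0). Count: 4.

4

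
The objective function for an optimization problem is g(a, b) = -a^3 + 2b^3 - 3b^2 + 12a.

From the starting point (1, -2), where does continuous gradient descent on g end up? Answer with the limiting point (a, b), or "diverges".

diverges

g is separable, so gradient descent decouples: a follows -∂g/∂a, b follows -∂g/∂b.
∂g/∂a = -3(a - 2)(a + 2); at a=1 this is 9, so a decreases.
∂g/∂b = 6b(b - 1); at b=-2 this is 36, so b decreases.
The b-coordinate has no critical point in that direction and runs off to infinity.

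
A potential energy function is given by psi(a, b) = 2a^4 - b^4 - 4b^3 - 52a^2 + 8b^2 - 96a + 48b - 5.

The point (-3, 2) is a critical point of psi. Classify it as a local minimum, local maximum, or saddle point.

saddle point

The mixed partial ∂²psi/∂a∂b is 0, so the Hessian at any point is diag(psi_aa, psi_bb) = diag(8(3a^2 - 13), 4(-3b^2 - 6b + 4)).
At (-3, 2): H = diag(112, -80).
The eigenvalues have opposite signs, so H is indefinite: a saddle point.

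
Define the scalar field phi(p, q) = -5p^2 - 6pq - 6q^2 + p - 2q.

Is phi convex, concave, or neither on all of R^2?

concave

phi is quadratic, so its Hessian is the constant matrix H = [[-10, -6], [-6, -12]].
det(H) = 84, tr(H) = -22.
det(H) > 0 and tr(H) < 0, so H is negative definite everywhere: concave.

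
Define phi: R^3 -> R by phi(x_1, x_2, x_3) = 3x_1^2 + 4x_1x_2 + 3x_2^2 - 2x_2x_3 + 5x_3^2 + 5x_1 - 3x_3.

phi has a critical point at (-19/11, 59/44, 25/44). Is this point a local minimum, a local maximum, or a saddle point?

local minimum

The Hessian is constant: H = [[6, 4, 0], [4, 6, -2], [0, -2, 10]].
Leading principal minors: Δ₁ = 6, Δ₂ = 20, Δ₃ = 176.
All leading minors are positive, so H is positive definite: a local minimum.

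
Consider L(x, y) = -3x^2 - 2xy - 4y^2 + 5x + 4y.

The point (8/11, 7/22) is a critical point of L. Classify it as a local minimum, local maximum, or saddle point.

local maximum

The Hessian of L is constant: H = [[-6, -2], [-2, -8]].
det(H) = (-6)·(-8) − (-2)² = 44.
det(H) > 0 and tr(H) = -14 < 0, so H is negative definite and the point is a local maximum.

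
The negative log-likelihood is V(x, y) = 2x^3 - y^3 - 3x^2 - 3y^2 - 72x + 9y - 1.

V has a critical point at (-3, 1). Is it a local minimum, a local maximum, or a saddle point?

local maximum

The mixed partial ∂²V/∂x∂y is 0, so the Hessian at any point is diag(V_xx, V_yy) = diag(6(2x - 1), -6(y + 1)).
At (-3, 1): H = diag(-42, -12).
Both eigenvalues are negative, so H is negative definite: a local maximum.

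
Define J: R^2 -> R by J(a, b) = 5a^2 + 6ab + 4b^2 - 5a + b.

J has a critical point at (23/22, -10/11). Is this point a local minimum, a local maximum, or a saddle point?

The Hessian of J is constant: H = [[10, 6], [6, 8]].
det(H) = 10·8 − 6² = 44.
det(H) > 0 and tr(H) = 18 > 0, so H is positive definite and the point is a local minimum.

local minimum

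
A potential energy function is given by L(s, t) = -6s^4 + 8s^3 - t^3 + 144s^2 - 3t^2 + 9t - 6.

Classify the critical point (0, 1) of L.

The mixed partial ∂²L/∂s∂t is 0, so the Hessian at any point is diag(L_ss, L_tt) = diag(24(-3s^2 + 2s + 12), -6(t + 1)).
At (0, 1): H = diag(288, -12).
The eigenvalues have opposite signs, so H is indefinite: a saddle point.

saddle point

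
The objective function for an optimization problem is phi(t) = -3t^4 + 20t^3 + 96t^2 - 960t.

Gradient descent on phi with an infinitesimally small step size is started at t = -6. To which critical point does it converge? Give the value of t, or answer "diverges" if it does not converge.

diverges

phi'(t) = -12(t - 5)(t - 4)(t + 4), so phi'(-6) = 2640.
Gradient descent moves in the -phi' direction, i.e. t is decreasing.
There is no critical point below t=-6, and phi' keeps the same sign, so the iterate runs off to −∞.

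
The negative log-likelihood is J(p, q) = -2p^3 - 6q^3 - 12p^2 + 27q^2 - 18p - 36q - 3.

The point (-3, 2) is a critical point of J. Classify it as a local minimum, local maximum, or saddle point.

saddle point

The mixed partial ∂²J/∂p∂q is 0, so the Hessian at any point is diag(J_pp, J_qq) = diag(-12(p + 2), 18(-2q + 3)).
At (-3, 2): H = diag(12, -18).
The eigenvalues have opposite signs, so H is indefinite: a saddle point.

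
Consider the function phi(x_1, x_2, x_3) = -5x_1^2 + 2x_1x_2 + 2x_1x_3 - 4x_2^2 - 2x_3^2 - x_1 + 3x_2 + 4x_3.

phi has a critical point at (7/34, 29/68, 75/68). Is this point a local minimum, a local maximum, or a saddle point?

local maximum

The Hessian is constant: H = [[-10, 2, 2], [2, -8, 0], [2, 0, -4]].
Leading principal minors: Δ₁ = -10, Δ₂ = 76, Δ₃ = -272.
The minors alternate sign starting negative (−, +, −), so H is negative definite: a local maximum.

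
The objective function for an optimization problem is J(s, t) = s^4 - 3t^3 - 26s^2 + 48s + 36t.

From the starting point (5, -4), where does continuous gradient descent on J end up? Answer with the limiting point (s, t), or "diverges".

J is separable, so gradient descent decouples: s follows -∂J/∂s, t follows -∂J/∂t.
∂J/∂s = 4(s - 3)(s - 1)(s + 4); at s=5 this is 288, so s decreases.
∂J/∂t = -9(t - 2)(t + 2); at t=-4 this is -108, so t increases.
s converges to its nearest critical value 3 (a local min of the s-part); t converges to -2. The iterate converges to (3, -2).

(3, -2)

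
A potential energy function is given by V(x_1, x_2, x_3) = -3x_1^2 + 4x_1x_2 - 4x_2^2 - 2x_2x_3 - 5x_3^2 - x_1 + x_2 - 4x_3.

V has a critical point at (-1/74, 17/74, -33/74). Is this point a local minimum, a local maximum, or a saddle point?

The Hessian is constant: H = [[-6, 4, 0], [4, -8, -2], [0, -2, -10]].
Leading principal minors: Δ₁ = -6, Δ₂ = 32, Δ₃ = -296.
The minors alternate sign starting negative (−, +, −), so H is negative definite: a local maximum.

local maximum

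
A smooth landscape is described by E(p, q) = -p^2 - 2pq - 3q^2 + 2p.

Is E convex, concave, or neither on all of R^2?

E is quadratic, so its Hessian is the constant matrix H = [[-2, -2], [-2, -6]].
det(H) = 8, tr(H) = -8.
det(H) > 0 and tr(H) < 0, so H is negative definite everywhere: concave.

concave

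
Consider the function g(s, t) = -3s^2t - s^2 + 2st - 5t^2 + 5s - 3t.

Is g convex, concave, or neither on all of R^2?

neither

The term -3s^2t is cubic, so the Hessian is not constant.
∂²g/∂s² = -6t - 2, which takes both signs as t varies (negative for sufficiently large t). A diagonal entry of the Hessian changing sign means the Hessian is neither positive- nor negative-semidefinite on all of R^2.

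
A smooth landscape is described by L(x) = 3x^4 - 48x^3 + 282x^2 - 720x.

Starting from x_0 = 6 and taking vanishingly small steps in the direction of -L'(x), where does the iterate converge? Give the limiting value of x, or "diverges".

L'(x) = 12(x - 5)(x - 4)(x - 3), so L'(6) = 72.
Gradient descent moves in the -L' direction, i.e. x is decreasing.
The nearest critical point in that direction is x = 5, where L'' = 24 > 0 (a local minimum). The iterate converges there.

5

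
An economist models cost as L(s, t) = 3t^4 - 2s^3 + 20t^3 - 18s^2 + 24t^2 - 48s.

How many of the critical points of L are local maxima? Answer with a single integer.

L separates as a function of s plus a function of t, so ∇L=0 decouples.
∂L/∂s = -6(s + 2)(s + 4) = 0 at s ∈ {-4, -2}; ∂L/∂t = 12t(t + 1)(t + 4) = 0 at t ∈ {-4, -1, 0}.
The Hessian is diagonal: diag(L_ss, L_tt). Second derivatives: L_ss(-4)=12, L_ss(-2)=-12; L_tt(-4)=144, L_tt(-1)=-36, L_tt(0)=48.
Local maxima occur where both diagonal entries negative: (-2, -1). Count: 1.

1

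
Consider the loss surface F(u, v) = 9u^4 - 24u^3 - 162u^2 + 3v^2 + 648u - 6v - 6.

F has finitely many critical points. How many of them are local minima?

F separates as a function of u plus a function of v, so ∇F=0 decouples.
∂F/∂u = 36(u - 3)(u - 2)(u + 3) = 0 at u ∈ {-3, 2, 3}; ∂F/∂v = 6(v - 1) = 0 at v ∈ {1}.
The Hessian is diagonal: diag(F_uu, F_vv). Second derivatives: F_uu(-3)=1080, F_uu(2)=-180, F_uu(3)=216; F_vv(1)=6.
Local minima occur where both diagonal entries positive: (-3, 1), (3, 1). Count: 2.

2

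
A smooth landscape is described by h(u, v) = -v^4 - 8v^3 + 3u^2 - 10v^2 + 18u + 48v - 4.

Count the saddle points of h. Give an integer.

h separates as a function of u plus a function of v, so ∇h=0 decouples.
∂h/∂u = 6(u + 3) = 0 at u ∈ {-3}; ∂h/∂v = -4(v - 1)(v + 3)(v + 4) = 0 at v ∈ {-4, -3, 1}.
The Hessian is diagonal: diag(h_uu, h_vv). Second derivatives: h_uu(-3)=6; h_vv(-4)=-20, h_vv(-3)=16, h_vv(1)=-80.
Saddle points occur where the two diagonal entries have opposite signs: (-3, -4), (-3, 1). Count: 2.

2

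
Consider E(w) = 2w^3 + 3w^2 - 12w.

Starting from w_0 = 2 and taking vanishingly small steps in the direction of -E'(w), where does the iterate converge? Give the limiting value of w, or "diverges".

1

E'(w) = 6(w - 1)(w + 2), so E'(2) = 24.
Gradient descent moves in the -E' direction, i.e. w is decreasing.
The nearest critical point in that direction is w = 1, where E'' = 18 > 0 (a local minimum). The iterate converges there.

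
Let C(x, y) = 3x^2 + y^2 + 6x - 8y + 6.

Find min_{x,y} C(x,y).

C(x,y) separates as P(x) + Q(y) + 6, so its minimum is min P + min Q + 6.
P'(x) = 6x + 6 vanishes at x ∈ {-1}; Q'(y) = 2y - 8 vanishes at y ∈ {4}.
Local minima of P (where P''>0): P(-1)=-3. Local minima of Q: Q(4)=-16.
So the global minimum of C is P(-1) + Q(4) + 6 = -3 − 16 + 6 = -13, attained at (-1, 4).

-13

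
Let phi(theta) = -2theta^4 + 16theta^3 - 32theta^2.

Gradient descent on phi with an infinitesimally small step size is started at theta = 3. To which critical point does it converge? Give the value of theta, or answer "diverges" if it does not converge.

phi'(theta) = -8theta(theta - 4)(theta - 2), so phi'(3) = 24.
Gradient descent moves in the -phi' direction, i.e. theta is decreasing.
The nearest critical point in that direction is theta = 2, where phi'' = 32 > 0 (a local minimum). The iterate converges there.

2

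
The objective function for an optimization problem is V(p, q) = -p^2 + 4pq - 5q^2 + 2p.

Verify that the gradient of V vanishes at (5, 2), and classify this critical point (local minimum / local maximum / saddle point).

∇V = (-2p + 4q + 2, 4p - 10q); substituting (5, 2) gives ∇V = (0, 0), so (5, 2) is indeed a critical point.
The Hessian of V is constant: H = [[-2, 4], [4, -10]].
det(H) = (-2)·(-10) − 4² = 4.
det(H) > 0 and tr(H) = -12 < 0, so H is negative definite and the point is a local maximum.

local maximum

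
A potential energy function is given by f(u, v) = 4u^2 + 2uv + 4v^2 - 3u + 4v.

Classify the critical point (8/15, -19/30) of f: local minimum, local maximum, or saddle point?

local minimum

The Hessian of f is constant: H = [[8, 2], [2, 8]].
det(H) = 8·8 − 2² = 60.
det(H) > 0 and tr(H) = 16 > 0, so H is positive definite and the point is a local minimum.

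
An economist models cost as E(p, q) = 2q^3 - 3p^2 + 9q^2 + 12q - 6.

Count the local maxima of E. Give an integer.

1

E separates as a function of p plus a function of q, so ∇E=0 decouples.
∂E/∂p = -6p = 0 at p ∈ {0}; ∂E/∂q = 6(q + 1)(q + 2) = 0 at q ∈ {-2, -1}.
The Hessian is diagonal: diag(E_pp, E_qq). Second derivatives: E_pp(0)=-6; E_qq(-2)=-6, E_qq(-1)=6.
Local maxima occur where both diagonal entries negative: (0, -2). Count: 1.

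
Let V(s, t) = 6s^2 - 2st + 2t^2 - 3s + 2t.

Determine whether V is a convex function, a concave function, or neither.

V is quadratic, so its Hessian is the constant matrix H = [[12, -2], [-2, 4]].
det(H) = 44, tr(H) = 16.
det(H) > 0 and tr(H) > 0, so H is positive definite everywhere: convex.

convex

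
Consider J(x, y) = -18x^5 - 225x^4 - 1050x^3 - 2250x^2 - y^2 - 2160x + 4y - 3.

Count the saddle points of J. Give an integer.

2

J separates as a function of x plus a function of y, so ∇J=0 decouples.
∂J/∂x = -90(x + 1)(x + 2)(x + 3)(x + 4) = 0 at x ∈ {-4, -3, -2, -1}; ∂J/∂y = -2(y - 2) = 0 at y ∈ {2}.
The Hessian is diagonal: diag(J_xx, J_yy). Second derivatives: J_xx(-4)=540, J_xx(-3)=-180, J_xx(-2)=180, J_xx(-1)=-540; J_yy(2)=-2.
Saddle points occur where the two diagonal entries have opposite signs: (-4, 2), (-2, 2). Count: 2.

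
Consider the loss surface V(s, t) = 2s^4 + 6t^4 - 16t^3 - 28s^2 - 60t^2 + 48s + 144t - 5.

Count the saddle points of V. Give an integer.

V separates as a function of s plus a function of t, so ∇V=0 decouples.
∂V/∂s = 8(s - 2)(s - 1)(s + 3) = 0 at s ∈ {-3, 1, 2}; ∂V/∂t = 24(t - 3)(t - 1)(t + 2) = 0 at t ∈ {-2, 1, 3}.
The Hessian is diagonal: diag(V_ss, V_tt). Second derivatives: V_ss(-3)=160, V_ss(1)=-32, V_ss(2)=40; V_tt(-2)=360, V_tt(1)=-144, V_tt(3)=240.
Saddle points occur where the two diagonal entries have opposite signs: (-3, 1), (1, -2), (1, 3), (2, 1). Count: 4.

4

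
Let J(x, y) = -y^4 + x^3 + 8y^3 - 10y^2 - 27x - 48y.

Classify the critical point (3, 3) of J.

local minimum

The mixed partial ∂²J/∂x∂y is 0, so the Hessian at any point is diag(J_xx, J_yy) = diag(6x, 4(-3y^2 + 12y - 5)).
At (3, 3): H = diag(18, 16).
Both eigenvalues are positive, so H is positive definite: a local minimum.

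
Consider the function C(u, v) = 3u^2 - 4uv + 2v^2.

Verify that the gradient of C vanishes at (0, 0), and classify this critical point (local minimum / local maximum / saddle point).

local minimum

∇C = (6u - 4v, -4u + 4v); substituting (0, 0) gives ∇C = (0, 0), so (0, 0) is indeed a critical point.
The Hessian of C is constant: H = [[6, -4], [-4, 4]].
det(H) = 6·4 − (-4)² = 8.
det(H) > 0 and tr(H) = 10 > 0, so H is positive definite and the point is a local minimum.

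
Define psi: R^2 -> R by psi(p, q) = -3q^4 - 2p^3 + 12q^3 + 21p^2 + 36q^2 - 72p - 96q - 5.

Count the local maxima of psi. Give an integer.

2

psi separates as a function of p plus a function of q, so ∇psi=0 decouples.
∂psi/∂p = -6(p - 4)(p - 3) = 0 at p ∈ {3, 4}; ∂psi/∂q = -12(q - 4)(q - 1)(q + 2) = 0 at q ∈ {-2, 1, 4}.
The Hessian is diagonal: diag(psi_pp, psi_qq). Second derivatives: psi_pp(3)=6, psi_pp(4)=-6; psi_qq(-2)=-216, psi_qq(1)=108, psi_qq(4)=-216.
Local maxima occur where both diagonal entries negative: (4, -2), (4, 4). Count: 2.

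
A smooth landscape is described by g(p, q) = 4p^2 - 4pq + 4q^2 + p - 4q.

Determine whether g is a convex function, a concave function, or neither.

convex

g is quadratic, so its Hessian is the constant matrix H = [[8, -4], [-4, 8]].
det(H) = 48, tr(H) = 16.
det(H) > 0 and tr(H) > 0, so H is positive definite everywhere: convex.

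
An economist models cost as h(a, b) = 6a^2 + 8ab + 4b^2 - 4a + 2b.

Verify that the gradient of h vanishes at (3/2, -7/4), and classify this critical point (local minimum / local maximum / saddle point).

local minimum

∇h = (12a + 8b - 4, 8a + 8b + 2); substituting (3/2, -7/4) gives ∇h = (0, 0), so (3/2, -7/4) is indeed a critical point.
The Hessian of h is constant: H = [[12, 8], [8, 8]].
det(H) = 12·8 − 8² = 32.
det(H) > 0 and tr(H) = 20 > 0, so H is positive definite and the point is a local minimum.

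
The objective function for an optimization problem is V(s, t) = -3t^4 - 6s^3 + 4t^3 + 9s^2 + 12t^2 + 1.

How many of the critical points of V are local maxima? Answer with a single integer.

2

V separates as a function of s plus a function of t, so ∇V=0 decouples.
∂V/∂s = -18s(s - 1) = 0 at s ∈ {0, 1}; ∂V/∂t = -12t(t - 2)(t + 1) = 0 at t ∈ {-1, 0, 2}.
The Hessian is diagonal: diag(V_ss, V_tt). Second derivatives: V_ss(0)=18, V_ss(1)=-18; V_tt(-1)=-36, V_tt(0)=24, V_tt(2)=-72.
Local maxima occur where both diagonal entries negative: (1, -1), (1, 2). Count: 2.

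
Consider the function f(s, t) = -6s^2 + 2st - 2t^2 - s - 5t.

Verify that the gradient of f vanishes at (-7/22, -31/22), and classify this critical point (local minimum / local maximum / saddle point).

local maximum

∇f = (-12s + 2t - 1, 2s - 4t - 5); substituting (-7/22, -31/22) gives ∇f = (0, 0), so (-7/22, -31/22) is indeed a critical point.
The Hessian of f is constant: H = [[-12, 2], [2, -4]].
det(H) = (-12)·(-4) − 2² = 44.
det(H) > 0 and tr(H) = -16 < 0, so H is negative definite and the point is a local maximum.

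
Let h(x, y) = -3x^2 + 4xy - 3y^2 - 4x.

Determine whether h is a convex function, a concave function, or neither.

h is quadratic, so its Hessian is the constant matrix H = [[-6, 4], [4, -6]].
det(H) = 20, tr(H) = -12.
det(H) > 0 and tr(H) < 0, so H is negative definite everywhere: concave.

concave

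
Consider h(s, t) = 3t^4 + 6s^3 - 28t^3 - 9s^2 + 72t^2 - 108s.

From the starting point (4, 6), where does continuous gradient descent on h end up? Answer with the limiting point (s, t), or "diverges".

h is separable, so gradient descent decouples: s follows -∂h/∂s, t follows -∂h/∂t.
∂h/∂s = 18(s - 3)(s + 2); at s=4 this is 108, so s decreases.
∂h/∂t = 12t(t - 4)(t - 3); at t=6 this is 432, so t decreases.
s converges to its nearest critical value 3 (a local min of the s-part); t converges to 4. The iterate converges to (3, 4).

(3, 4)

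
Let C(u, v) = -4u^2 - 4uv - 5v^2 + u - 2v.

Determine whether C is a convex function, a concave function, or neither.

concave

C is quadratic, so its Hessian is the constant matrix H = [[-8, -4], [-4, -10]].
det(H) = 64, tr(H) = -18.
det(H) > 0 and tr(H) < 0, so H is negative definite everywhere: concave.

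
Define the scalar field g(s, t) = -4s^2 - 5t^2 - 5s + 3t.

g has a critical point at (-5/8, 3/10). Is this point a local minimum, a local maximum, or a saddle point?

The Hessian of g is constant: H = [[-8, 0], [0, -10]].
det(H) = (-8)·(-10) − 0² = 80.
det(H) > 0 and tr(H) = -18 < 0, so H is negative definite and the point is a local maximum.

local maximum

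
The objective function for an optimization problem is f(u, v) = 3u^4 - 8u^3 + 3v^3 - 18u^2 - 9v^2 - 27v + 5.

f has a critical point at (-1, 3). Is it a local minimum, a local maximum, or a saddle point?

local minimum

The mixed partial ∂²f/∂u∂v is 0, so the Hessian at any point is diag(f_uu, f_vv) = diag(12(3u^2 - 4u - 3), 18(v - 1)).
At (-1, 3): H = diag(48, 36).
Both eigenvalues are positive, so H is positive definite: a local minimum.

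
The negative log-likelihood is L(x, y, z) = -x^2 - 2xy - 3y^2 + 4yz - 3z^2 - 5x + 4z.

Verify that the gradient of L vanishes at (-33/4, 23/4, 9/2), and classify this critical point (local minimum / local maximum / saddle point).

∇L = (-2x - 2y - 5, -2x - 6y + 4z, 4y - 6z + 4); substituting (-33/4, 23/4, 9/2) gives ∇L = (0, 0, 0), so (-33/4, 23/4, 9/2) is indeed a critical point.
The Hessian is constant: H = [[-2, -2, 0], [-2, -6, 4], [0, 4, -6]].
Leading principal minors: Δ₁ = -2, Δ₂ = 8, Δ₃ = -16.
The minors alternate sign starting negative (−, +, −), so H is negative definite: a local maximum.

local maximum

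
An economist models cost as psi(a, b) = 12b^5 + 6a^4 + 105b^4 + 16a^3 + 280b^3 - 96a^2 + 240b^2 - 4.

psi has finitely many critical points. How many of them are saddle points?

6

psi separates as a function of a plus a function of b, so ∇psi=0 decouples.
∂psi/∂a = 24a(a - 2)(a + 4) = 0 at a ∈ {-4, 0, 2}; ∂psi/∂b = 60b(b + 1)(b + 2)(b + 4) = 0 at b ∈ {-4, -2, -1, 0}.
The Hessian is diagonal: diag(psi_aa, psi_bb). Second derivatives: psi_aa(-4)=576, psi_aa(0)=-192, psi_aa(2)=288; psi_bb(-4)=-1440, psi_bb(-2)=240, psi_bb(-1)=-180, psi_bb(0)=480.
Saddle points occur where the two diagonal entries have opposite signs: (-4, -4), (-4, -1), (0, -2), (0, 0), (2, -4), (2, -1). Count: 6.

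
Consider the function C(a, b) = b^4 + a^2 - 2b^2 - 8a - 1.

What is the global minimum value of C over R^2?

-18

C(a,b) separates as P(a) + Q(b) − 1, so its minimum is min P + min Q − 1.
P'(a) = 2a - 8 vanishes at a ∈ {4}; Q'(b) = 4b(b - 1)(b + 1) vanishes at b ∈ {-1, 0, 1}.
Local minima of P (where P''>0): P(4)=-16. Local minima of Q: Q(-1)=-1, Q(1)=-1.
So the global minimum of C is P(4) + Q(-1) − 1 = -16 − 1 − 1 = -18, attained at (4, -1).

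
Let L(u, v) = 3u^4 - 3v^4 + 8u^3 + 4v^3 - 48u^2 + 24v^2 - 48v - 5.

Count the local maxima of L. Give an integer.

L separates as a function of u plus a function of v, so ∇L=0 decouples.
∂L/∂u = 12u(u - 2)(u + 4) = 0 at u ∈ {-4, 0, 2}; ∂L/∂v = -12(v - 2)(v - 1)(v + 2) = 0 at v ∈ {-2, 1, 2}.
The Hessian is diagonal: diag(L_uu, L_vv). Second derivatives: L_uu(-4)=288, L_uu(0)=-96, L_uu(2)=144; L_vv(-2)=-144, L_vv(1)=36, L_vv(2)=-48.
Local maxima occur where both diagonal entries negative: (0, -2), (0, 2). Count: 2.

2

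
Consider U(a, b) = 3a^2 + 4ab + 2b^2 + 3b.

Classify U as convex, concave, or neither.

convex

U is quadratic, so its Hessian is the constant matrix H = [[6, 4], [4, 4]].
det(H) = 8, tr(H) = 10.
det(H) > 0 and tr(H) > 0, so H is positive definite everywhere: convex.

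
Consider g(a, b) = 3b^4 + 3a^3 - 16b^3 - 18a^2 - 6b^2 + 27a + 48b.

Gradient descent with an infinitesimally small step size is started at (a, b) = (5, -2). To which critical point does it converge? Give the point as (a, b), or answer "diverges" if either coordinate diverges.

(3, -1)

g is separable, so gradient descent decouples: a follows -∂g/∂a, b follows -∂g/∂b.
∂g/∂a = 9(a - 3)(a - 1); at a=5 this is 72, so a decreases.
∂g/∂b = 12(b - 4)(b - 1)(b + 1); at b=-2 this is -216, so b increases.
a converges to its nearest critical value 3 (a local min of the a-part); b converges to -1. The iterate converges to (3, -1).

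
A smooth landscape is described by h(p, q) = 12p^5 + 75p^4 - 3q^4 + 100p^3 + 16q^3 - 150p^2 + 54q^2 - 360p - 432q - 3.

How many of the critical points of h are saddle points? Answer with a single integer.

h separates as a function of p plus a function of q, so ∇h=0 decouples.
∂h/∂p = 60(p - 1)(p + 1)(p + 2)(p + 3) = 0 at p ∈ {-3, -2, -1, 1}; ∂h/∂q = -12(q - 4)(q - 3)(q + 3) = 0 at q ∈ {-3, 3, 4}.
The Hessian is diagonal: diag(h_pp, h_qq). Second derivatives: h_pp(-3)=-480, h_pp(-2)=180, h_pp(-1)=-240, h_pp(1)=1440; h_qq(-3)=-504, h_qq(3)=72, h_qq(4)=-84.
Saddle points occur where the two diagonal entries have opposite signs: (-3, 3), (-2, -3), (-2, 4), (-1, 3), (1, -3), (1, 4). Count: 6.

6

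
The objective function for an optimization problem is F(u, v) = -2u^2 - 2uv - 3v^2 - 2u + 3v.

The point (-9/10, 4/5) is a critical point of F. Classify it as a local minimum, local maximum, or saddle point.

local maximum

The Hessian of F is constant: H = [[-4, -2], [-2, -6]].
det(H) = (-4)·(-6) − (-2)² = 20.
det(H) > 0 and tr(H) = -10 < 0, so H is negative definite and the point is a local maximum.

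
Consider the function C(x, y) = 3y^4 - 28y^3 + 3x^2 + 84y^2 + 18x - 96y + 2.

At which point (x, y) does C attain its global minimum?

C(x,y) separates as P(x) + Q(y) + 2, so its minimum is min P + min Q + 2.
P'(x) = 6x + 18 vanishes at x ∈ {-3}; Q'(y) = 12(y - 4)(y - 2)(y - 1) vanishes at y ∈ {1, 2, 4}.
Local minima of P (where P''>0): P(-3)=-27. Local minima of Q: Q(1)=-37, Q(4)=-64.
So the global minimum of C is P(-3) + Q(4) + 2 = -27 − 64 + 2 = -89, attained at (-3, 4).

(-3, 4)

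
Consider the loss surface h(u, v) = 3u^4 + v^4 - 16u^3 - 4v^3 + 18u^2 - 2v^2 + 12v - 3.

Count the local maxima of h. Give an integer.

h separates as a function of u plus a function of v, so ∇h=0 decouples.
∂h/∂u = 12u(u - 3)(u - 1) = 0 at u ∈ {0, 1, 3}; ∂h/∂v = 4(v - 3)(v - 1)(v + 1) = 0 at v ∈ {-1, 1, 3}.
The Hessian is diagonal: diag(h_uu, h_vv). Second derivatives: h_uu(0)=36, h_uu(1)=-24, h_uu(3)=72; h_vv(-1)=32, h_vv(1)=-16, h_vv(3)=32.
Local maxima occur where both diagonal entries negative: (1, 1). Count: 1.

1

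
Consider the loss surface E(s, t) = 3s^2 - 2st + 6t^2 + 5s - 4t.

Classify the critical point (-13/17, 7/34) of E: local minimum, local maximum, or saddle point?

The Hessian of E is constant: H = [[6, -2], [-2, 12]].
det(H) = 6·12 − (-2)² = 68.
det(H) > 0 and tr(H) = 18 > 0, so H is positive definite and the point is a local minimum.

local minimum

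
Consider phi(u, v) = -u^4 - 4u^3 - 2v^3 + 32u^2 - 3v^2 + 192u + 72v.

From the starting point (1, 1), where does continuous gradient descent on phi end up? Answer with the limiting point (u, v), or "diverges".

phi is separable, so gradient descent decouples: u follows -∂phi/∂u, v follows -∂phi/∂v.
∂phi/∂u = -4(u - 4)(u + 3)(u + 4); at u=1 this is 240, so u decreases.
∂phi/∂v = -6(v - 3)(v + 4); at v=1 this is 60, so v decreases.
u converges to its nearest critical value -3 (a local min of the u-part); v converges to -4. The iterate converges to (-3, -4).

(-3, -4)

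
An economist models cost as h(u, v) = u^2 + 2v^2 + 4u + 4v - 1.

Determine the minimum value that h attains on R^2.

h(u,v) separates as P(u) + Q(v) − 1, so its minimum is min P + min Q − 1.
P'(u) = 2u + 4 vanishes at u ∈ {-2}; Q'(v) = 4v + 4 vanishes at v ∈ {-1}.
Local minima of P (where P''>0): P(-2)=-4. Local minima of Q: Q(-1)=-2.
So the global minimum of h is P(-2) + Q(-1) − 1 = -4 − 2 − 1 = -7, attained at (-2, -1).

-7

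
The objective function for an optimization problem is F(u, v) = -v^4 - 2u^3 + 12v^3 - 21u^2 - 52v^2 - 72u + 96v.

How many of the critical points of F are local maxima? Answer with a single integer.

2

F separates as a function of u plus a function of v, so ∇F=0 decouples.
∂F/∂u = -6(u + 3)(u + 4) = 0 at u ∈ {-4, -3}; ∂F/∂v = -4(v - 4)(v - 3)(v - 2) = 0 at v ∈ {2, 3, 4}.
The Hessian is diagonal: diag(F_uu, F_vv). Second derivatives: F_uu(-4)=6, F_uu(-3)=-6; F_vv(2)=-8, F_vv(3)=4, F_vv(4)=-8.
Local maxima occur where both diagonal entries negative: (-3, 2), (-3, 4). Count: 2.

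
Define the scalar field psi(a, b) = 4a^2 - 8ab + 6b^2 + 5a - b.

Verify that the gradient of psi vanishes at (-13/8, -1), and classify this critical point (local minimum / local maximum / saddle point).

∇psi = (8a - 8b + 5, -8a + 12b - 1); substituting (-13/8, -1) gives ∇psi = (0, 0), so (-13/8, -1) is indeed a critical point.
The Hessian of psi is constant: H = [[8, -8], [-8, 12]].
det(H) = 8·12 − (-8)² = 32.
det(H) > 0 and tr(H) = 20 > 0, so H is positive definite and the point is a local minimum.

local minimum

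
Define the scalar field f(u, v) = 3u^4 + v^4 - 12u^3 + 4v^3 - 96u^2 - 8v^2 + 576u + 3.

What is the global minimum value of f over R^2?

f(u,v) separates as P(u) + Q(v) + 3, so its minimum is min P + min Q + 3.
P'(u) = 12(u - 4)(u - 3)(u + 4) vanishes at u ∈ {-4, 3, 4}; Q'(v) = 4v(v - 1)(v + 4) vanishes at v ∈ {-4, 0, 1}.
Local minima of P (where P''>0): P(-4)=-2304, P(4)=768. Local minima of Q: Q(-4)=-128, Q(1)=-3.
So the global minimum of f is P(-4) + Q(-4) + 3 = -2304 − 128 + 3 = -2429, attained at (-4, -4).

-2429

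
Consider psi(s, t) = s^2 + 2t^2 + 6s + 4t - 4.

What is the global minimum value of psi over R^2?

-15

psi(s,t) separates as P(s) + Q(t) − 4, so its minimum is min P + min Q − 4.
P'(s) = 2s + 6 vanishes at s ∈ {-3}; Q'(t) = 4(t + 1) vanishes at t ∈ {-1}.
Local minima of P (where P''>0): P(-3)=-9. Local minima of Q: Q(-1)=-2.
So the global minimum of psi is P(-3) + Q(-1) − 4 = -9 − 2 − 4 = -15, attained at (-3, -1).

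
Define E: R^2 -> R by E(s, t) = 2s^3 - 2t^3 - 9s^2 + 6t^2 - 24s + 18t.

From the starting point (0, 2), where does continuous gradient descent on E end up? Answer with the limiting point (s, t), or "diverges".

E is separable, so gradient descent decouples: s follows -∂E/∂s, t follows -∂E/∂t.
∂E/∂s = 6(s - 4)(s + 1); at s=0 this is -24, so s increases.
∂E/∂t = -6(t - 3)(t + 1); at t=2 this is 18, so t decreases.
s converges to its nearest critical value 4 (a local min of the s-part); t converges to -1. The iterate converges to (4, -1).

(4, -1)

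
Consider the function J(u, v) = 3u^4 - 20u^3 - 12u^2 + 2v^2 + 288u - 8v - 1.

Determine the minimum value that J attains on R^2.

J(u,v) separates as P(u) + Q(v) − 1, so its minimum is min P + min Q − 1.
P'(u) = 12(u - 4)(u - 3)(u + 2) vanishes at u ∈ {-2, 3, 4}; Q'(v) = 4v - 8 vanishes at v ∈ {2}.
Local minima of P (where P''>0): P(-2)=-416, P(4)=448. Local minima of Q: Q(2)=-8.
So the global minimum of J is P(-2) + Q(2) − 1 = -416 − 8 − 1 = -425, attained at (-2, 2).

-425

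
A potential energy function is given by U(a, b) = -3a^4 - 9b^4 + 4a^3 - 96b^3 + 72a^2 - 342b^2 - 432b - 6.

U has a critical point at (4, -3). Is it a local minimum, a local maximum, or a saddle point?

The mixed partial ∂²U/∂a∂b is 0, so the Hessian at any point is diag(U_aa, U_bb) = diag(12(-3a^2 + 2a + 12), -36(3b^2 + 16b + 19)).
At (4, -3): H = diag(-336, 72).
The eigenvalues have opposite signs, so H is indefinite: a saddle point.

saddle point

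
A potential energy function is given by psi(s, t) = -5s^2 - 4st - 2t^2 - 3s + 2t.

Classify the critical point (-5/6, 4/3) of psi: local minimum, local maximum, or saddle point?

local maximum

The Hessian of psi is constant: H = [[-10, -4], [-4, -4]].
det(H) = (-10)·(-4) − (-4)² = 24.
det(H) > 0 and tr(H) = -14 < 0, so H is negative definite and the point is a local maximum.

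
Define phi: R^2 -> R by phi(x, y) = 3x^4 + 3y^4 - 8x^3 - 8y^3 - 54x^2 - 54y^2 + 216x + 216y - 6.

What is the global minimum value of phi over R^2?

-1356

phi(x,y) separates as P(x) + Q(y) − 6, so its minimum is min P + min Q − 6.
P'(x) = 12(x - 3)(x - 2)(x + 3) vanishes at x ∈ {-3, 2, 3}; Q'(y) = 12(y - 3)(y - 2)(y + 3) vanishes at y ∈ {-3, 2, 3}.
Local minima of P (where P''>0): P(-3)=-675, P(3)=189. Local minima of Q: Q(-3)=-675, Q(3)=189.
So the global minimum of phi is P(-3) + Q(-3) − 6 = -675 − 675 − 6 = -1356, attained at (-3, -3).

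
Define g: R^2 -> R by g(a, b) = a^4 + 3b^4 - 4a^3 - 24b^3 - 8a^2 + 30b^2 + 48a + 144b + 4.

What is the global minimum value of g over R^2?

-163

g(a,b) separates as P(a) + Q(b) + 4, so its minimum is min P + min Q + 4.
P'(a) = 4(a - 3)(a - 2)(a + 2) vanishes at a ∈ {-2, 2, 3}; Q'(b) = 12(b - 4)(b - 3)(b + 1) vanishes at b ∈ {-1, 3, 4}.
Local minima of P (where P''>0): P(-2)=-80, P(3)=45. Local minima of Q: Q(-1)=-87, Q(4)=288.
So the global minimum of g is P(-2) + Q(-1) + 4 = -80 − 87 + 4 = -163, attained at (-2, -1).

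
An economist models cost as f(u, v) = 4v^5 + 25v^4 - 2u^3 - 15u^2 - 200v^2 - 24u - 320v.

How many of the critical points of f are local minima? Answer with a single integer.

f separates as a function of u plus a function of v, so ∇f=0 decouples.
∂f/∂u = -6(u + 1)(u + 4) = 0 at u ∈ {-4, -1}; ∂f/∂v = 20(v - 2)(v + 1)(v + 2)(v + 4) = 0 at v ∈ {-4, -2, -1, 2}.
The Hessian is diagonal: diag(f_uu, f_vv). Second derivatives: f_uu(-4)=18, f_uu(-1)=-18; f_vv(-4)=-720, f_vv(-2)=160, f_vv(-1)=-180, f_vv(2)=1440.
Local minima occur where both diagonal entries positive: (-4, -2), (-4, 2). Count: 2.

2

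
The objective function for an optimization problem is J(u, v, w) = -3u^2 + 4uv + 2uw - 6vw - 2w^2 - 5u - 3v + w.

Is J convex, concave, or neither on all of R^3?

J is quadratic, so its Hessian is the constant matrix H = [[-6, 4, 2], [4, 0, -6], [2, -6, -4]].
Leading principal minors: -6, -16, 184.
Neither pattern holds ⇒ H is indefinite ⇒ neither convex nor concave.

neither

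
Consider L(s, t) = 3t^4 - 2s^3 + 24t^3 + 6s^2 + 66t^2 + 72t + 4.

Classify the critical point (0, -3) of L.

The mixed partial ∂²L/∂s∂t is 0, so the Hessian at any point is diag(L_ss, L_tt) = diag(12(-s + 1), 12(3t^2 + 12t + 11)).
At (0, -3): H = diag(12, 24).
Both eigenvalues are positive, so H is positive definite: a local minimum.

local minimum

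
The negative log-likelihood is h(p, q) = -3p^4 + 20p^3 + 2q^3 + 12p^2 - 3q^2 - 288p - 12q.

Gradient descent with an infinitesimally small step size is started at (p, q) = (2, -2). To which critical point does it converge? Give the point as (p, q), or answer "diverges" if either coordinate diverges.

h is separable, so gradient descent decouples: p follows -∂h/∂p, q follows -∂h/∂q.
∂h/∂p = -12(p - 4)(p - 3)(p + 2); at p=2 this is -96, so p increases.
∂h/∂q = 6(q - 2)(q + 1); at q=-2 this is 24, so q decreases.
The q-coordinate has no critical point in that direction and runs off to infinity.

diverges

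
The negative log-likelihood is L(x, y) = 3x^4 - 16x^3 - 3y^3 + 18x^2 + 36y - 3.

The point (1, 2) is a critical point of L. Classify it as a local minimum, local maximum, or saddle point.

The mixed partial ∂²L/∂x∂y is 0, so the Hessian at any point is diag(L_xx, L_yy) = diag(12(3x^2 - 8x + 3), -18y).
At (1, 2): H = diag(-24, -36).
Both eigenvalues are negative, so H is negative definite: a local maximum.

local maximum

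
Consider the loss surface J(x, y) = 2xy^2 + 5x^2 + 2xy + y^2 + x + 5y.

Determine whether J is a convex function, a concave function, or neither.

neither

The term 2xy^2 is cubic, so the Hessian is not constant.
∂²J/∂y² = 4x + 2, which takes both signs as x varies (negative for sufficiently negative x). A diagonal entry of the Hessian changing sign means the Hessian is neither positive- nor negative-semidefinite on all of R^2.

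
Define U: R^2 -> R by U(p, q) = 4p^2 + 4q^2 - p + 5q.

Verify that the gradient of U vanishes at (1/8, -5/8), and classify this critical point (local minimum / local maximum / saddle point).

∇U = (8p - 1, 8q + 5); substituting (1/8, -5/8) gives ∇U = (0, 0), so (1/8, -5/8) is indeed a critical point.
The Hessian of U is constant: H = [[8, 0], [0, 8]].
det(H) = 8·8 − 0² = 64.
det(H) > 0 and tr(H) = 16 > 0, so H is positive definite and the point is a local minimum.

local minimum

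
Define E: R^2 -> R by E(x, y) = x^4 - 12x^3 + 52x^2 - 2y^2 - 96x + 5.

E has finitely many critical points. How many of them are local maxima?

E separates as a function of x plus a function of y, so ∇E=0 decouples.
∂E/∂x = 4(x - 4)(x - 3)(x - 2) = 0 at x ∈ {2, 3, 4}; ∂E/∂y = -4y = 0 at y ∈ {0}.
The Hessian is diagonal: diag(E_xx, E_yy). Second derivatives: E_xx(2)=8, E_xx(3)=-4, E_xx(4)=8; E_yy(0)=-4.
Local maxima occur where both diagonal entries negative: (3, 0). Count: 1.

1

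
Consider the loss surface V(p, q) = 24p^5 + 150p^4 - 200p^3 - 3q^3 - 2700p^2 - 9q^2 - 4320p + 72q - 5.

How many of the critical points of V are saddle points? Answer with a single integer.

4

V separates as a function of p plus a function of q, so ∇V=0 decouples.
∂V/∂p = 120(p - 3)(p + 1)(p + 3)(p + 4) = 0 at p ∈ {-4, -3, -1, 3}; ∂V/∂q = -9(q - 2)(q + 4) = 0 at q ∈ {-4, 2}.
The Hessian is diagonal: diag(V_pp, V_qq). Second derivatives: V_pp(-4)=-2520, V_pp(-3)=1440, V_pp(-1)=-2880, V_pp(3)=20160; V_qq(-4)=54, V_qq(2)=-54.
Saddle points occur where the two diagonal entries have opposite signs: (-4, -4), (-3, 2), (-1, -4), (3, 2). Count: 4.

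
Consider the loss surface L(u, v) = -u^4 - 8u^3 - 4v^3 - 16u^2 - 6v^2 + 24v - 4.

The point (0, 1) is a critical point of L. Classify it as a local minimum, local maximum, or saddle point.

local maximum

The mixed partial ∂²L/∂u∂v is 0, so the Hessian at any point is diag(L_uu, L_vv) = diag(-4(3u^2 + 12u + 8), -12(2v + 1)).
At (0, 1): H = diag(-32, -36).
Both eigenvalues are negative, so H is negative definite: a local maximum.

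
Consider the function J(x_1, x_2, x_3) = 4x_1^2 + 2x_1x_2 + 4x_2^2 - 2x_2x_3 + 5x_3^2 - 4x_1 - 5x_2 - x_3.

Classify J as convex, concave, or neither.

convex

J is quadratic, so its Hessian is the constant matrix H = [[8, 2, 0], [2, 8, -2], [0, -2, 10]].
Leading principal minors: 8, 60, 568.
All positive ⇒ H ≻ 0 ⇒ convex.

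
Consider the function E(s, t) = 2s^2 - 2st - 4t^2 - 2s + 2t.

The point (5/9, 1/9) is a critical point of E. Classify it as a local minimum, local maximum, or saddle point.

saddle point

The Hessian of E is constant: H = [[4, -2], [-2, -8]].
det(H) = 4·(-8) − (-2)² = -36.
Since det(H) < 0, H is indefinite and the critical point is a saddle point.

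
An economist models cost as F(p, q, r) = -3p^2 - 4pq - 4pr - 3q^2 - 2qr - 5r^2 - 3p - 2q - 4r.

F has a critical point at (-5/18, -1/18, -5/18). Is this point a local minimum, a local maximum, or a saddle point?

The Hessian is constant: H = [[-6, -4, -4], [-4, -6, -2], [-4, -2, -10]].
Leading principal minors: Δ₁ = -6, Δ₂ = 20, Δ₃ = -144.
The minors alternate sign starting negative (−, +, −), so H is negative definite: a local maximum.

local maximum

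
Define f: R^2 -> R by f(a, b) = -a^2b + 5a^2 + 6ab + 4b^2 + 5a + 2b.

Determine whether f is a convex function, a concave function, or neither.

The term -a^2b is cubic, so the Hessian is not constant.
∂²f/∂a² = -2b + 10, which takes both signs as b varies (negative for sufficiently large b). A diagonal entry of the Hessian changing sign means the Hessian is neither positive- nor negative-semidefinite on all of R^2.

neither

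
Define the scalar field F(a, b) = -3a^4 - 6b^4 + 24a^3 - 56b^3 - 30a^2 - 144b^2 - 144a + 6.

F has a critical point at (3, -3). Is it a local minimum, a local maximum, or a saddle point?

The mixed partial ∂²F/∂a∂b is 0, so the Hessian at any point is diag(F_aa, F_bb) = diag(12(-3a^2 + 12a - 5), -24(3b^2 + 14b + 12)).
At (3, -3): H = diag(48, 72).
Both eigenvalues are positive, so H is positive definite: a local minimum.

local minimum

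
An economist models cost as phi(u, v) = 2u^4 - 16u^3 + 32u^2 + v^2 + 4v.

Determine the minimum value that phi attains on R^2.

phi(u,v) separates as P(u) + Q(v), so its minimum is min P + min Q.
P'(u) = 8u(u - 4)(u - 2) vanishes at u ∈ {0, 2, 4}; Q'(v) = 2v + 4 vanishes at v ∈ {-2}.
Local minima of P (where P''>0): P(0)=0, P(4)=0. Local minima of Q: Q(-2)=-4.
So the global minimum of phi is P(0) + Q(-2) = 0 − 4 = -4, attained at (0, -2).

-4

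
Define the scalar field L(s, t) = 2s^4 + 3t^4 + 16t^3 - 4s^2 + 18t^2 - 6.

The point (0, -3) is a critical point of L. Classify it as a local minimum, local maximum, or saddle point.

The mixed partial ∂²L/∂s∂t is 0, so the Hessian at any point is diag(L_ss, L_tt) = diag(8(3s^2 - 1), 12(3t^2 + 8t + 3)).
At (0, -3): H = diag(-8, 72).
The eigenvalues have opposite signs, so H is indefinite: a saddle point.

saddle point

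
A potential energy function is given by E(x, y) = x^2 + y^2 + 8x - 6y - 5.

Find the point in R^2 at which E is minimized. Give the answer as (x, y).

E(x,y) separates as P(x) + Q(y) − 5, so its minimum is min P + min Q − 5.
P'(x) = 2x + 8 vanishes at x ∈ {-4}; Q'(y) = 2y - 6 vanishes at y ∈ {3}.
Local minima of P (where P''>0): P(-4)=-16. Local minima of Q: Q(3)=-9.
So the global minimum of E is P(-4) + Q(3) − 5 = -16 − 9 − 5 = -30, attained at (-4, 3).

(-4, 3)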